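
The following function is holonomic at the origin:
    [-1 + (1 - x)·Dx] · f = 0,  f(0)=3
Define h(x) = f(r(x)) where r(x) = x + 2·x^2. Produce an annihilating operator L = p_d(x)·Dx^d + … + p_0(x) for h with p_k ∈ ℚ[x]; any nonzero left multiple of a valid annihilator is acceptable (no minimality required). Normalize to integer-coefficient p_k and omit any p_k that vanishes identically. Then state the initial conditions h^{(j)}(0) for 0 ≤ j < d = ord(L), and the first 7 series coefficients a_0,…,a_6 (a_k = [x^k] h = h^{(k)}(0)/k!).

L = (1 + 4·x) + (-1 + x + 2·x^2)·Dx  (order 1).
h: a_k = 3, 3, 9, 15, 33, 63, 129, …
ICs: h(0) = 3.

f: a_k = 3, 3, 3, 3, 3, 3, 3, …
Substitute x→r, Dx→(1/r')Dx; clear ⇒ L₀.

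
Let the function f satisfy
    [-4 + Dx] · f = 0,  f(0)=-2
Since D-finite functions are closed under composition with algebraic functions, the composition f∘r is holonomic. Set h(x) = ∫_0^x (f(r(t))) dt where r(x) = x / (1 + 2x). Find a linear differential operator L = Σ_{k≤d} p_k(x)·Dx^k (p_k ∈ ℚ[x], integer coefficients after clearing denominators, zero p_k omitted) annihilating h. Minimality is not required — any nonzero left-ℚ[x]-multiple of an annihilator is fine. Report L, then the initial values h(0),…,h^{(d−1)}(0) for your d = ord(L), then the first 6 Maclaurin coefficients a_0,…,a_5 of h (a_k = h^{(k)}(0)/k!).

f: a_k = -2, -8, -16, -64/3, -64/3, -256/15, …
Change of var in L_f (x↦r) gives L₀.
∫: right-multiply L₀ by Dx.
L = -4·Dx + (1 + 4·x + 4·x^2)·Dx^2  (order 2).
h: a_k = 0, -2, -4, 0, 8/3, -64/15, …
ICs: h(0) = 0, h′(0) = -2.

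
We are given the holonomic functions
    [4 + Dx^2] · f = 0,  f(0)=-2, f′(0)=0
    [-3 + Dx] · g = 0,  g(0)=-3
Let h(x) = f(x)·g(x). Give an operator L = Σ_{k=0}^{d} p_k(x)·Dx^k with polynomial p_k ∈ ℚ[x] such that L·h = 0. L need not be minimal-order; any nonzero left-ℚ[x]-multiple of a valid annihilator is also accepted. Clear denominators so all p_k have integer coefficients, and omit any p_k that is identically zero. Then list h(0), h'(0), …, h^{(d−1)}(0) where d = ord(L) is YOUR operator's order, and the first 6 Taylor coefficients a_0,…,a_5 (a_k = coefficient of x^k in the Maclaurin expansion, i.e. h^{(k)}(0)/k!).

L = 13 - 6·Dx + Dx^2  (order 2).
h: a_k = 6, 18, 15, -9, -119/4, -597/20, …
ICs: h(0) = 6, h′(0) = 18.

f: a_k = -2, 0, 4, 0, -4/3, 0, …
g: a_k = -3, -9, -27/2, -27/2, -81/8, -243/40, …
Product ⇒ symmetric product L₀, ord ≤ 2.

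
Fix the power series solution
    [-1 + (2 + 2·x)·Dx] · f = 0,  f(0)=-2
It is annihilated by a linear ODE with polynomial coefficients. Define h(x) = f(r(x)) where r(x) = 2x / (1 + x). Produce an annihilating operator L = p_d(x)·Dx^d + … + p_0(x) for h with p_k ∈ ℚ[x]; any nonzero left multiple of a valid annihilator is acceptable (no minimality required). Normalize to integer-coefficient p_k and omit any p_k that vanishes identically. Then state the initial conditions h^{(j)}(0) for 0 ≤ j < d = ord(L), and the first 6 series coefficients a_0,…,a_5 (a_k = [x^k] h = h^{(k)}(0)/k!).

L = -1 + (1 + 4·x + 3·x^2)·Dx  (order 1).
h: a_k = -2, -2, 3, -5, 37/4, -75/4, …
ICs: h(0) = -2.

f: a_k = -2, -1, 1/4, -1/8, 5/64, -7/128, …
L₀ from L_f via x↦r, Dx↦r'^{-1}Dx.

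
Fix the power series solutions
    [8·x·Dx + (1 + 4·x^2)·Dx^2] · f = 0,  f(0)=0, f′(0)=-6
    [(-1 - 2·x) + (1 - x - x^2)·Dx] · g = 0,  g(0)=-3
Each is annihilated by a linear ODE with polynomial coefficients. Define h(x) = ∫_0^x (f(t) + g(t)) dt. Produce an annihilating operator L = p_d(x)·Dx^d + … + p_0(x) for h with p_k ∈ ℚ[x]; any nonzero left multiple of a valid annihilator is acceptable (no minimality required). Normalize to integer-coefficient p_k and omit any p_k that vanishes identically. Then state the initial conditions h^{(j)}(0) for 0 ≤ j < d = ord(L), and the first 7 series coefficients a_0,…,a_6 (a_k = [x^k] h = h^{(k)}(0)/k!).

L = (16 - 64·x - 400·x^2 - 576·x^3 - 696·x^4 - 96·x^6)·Dx^2 + (-13 - 24·x - 22·x^2 - 204·x^3 - 548·x^4 - 488·x^5 - 48·x^6 - 96·x^7)·Dx^3 + (2 + 5·x + 14·x^2 - 2·x^3 + 13·x^4 - 92·x^5 - 48·x^6 - 16·x^7 - 16·x^8)·Dx^4  (order 4).
h: a_k = 0, -3, -9/2, -2, -1/4, -3, -36/5, …
ICs: h(0) = 0, h′(0) = -3, h′′(0) = -9, h′′′(0) = -12.

f: a_k = 0, -6, 0, 8, 0, -96/5, 0, …
g: a_k = -3, -3, -6, -9, -15, -24, -39, …
Weyl lclm of L_f,L_g ⇒ L₀ (ord ≤ 3).
∫: right-multiply L₀ by Dx.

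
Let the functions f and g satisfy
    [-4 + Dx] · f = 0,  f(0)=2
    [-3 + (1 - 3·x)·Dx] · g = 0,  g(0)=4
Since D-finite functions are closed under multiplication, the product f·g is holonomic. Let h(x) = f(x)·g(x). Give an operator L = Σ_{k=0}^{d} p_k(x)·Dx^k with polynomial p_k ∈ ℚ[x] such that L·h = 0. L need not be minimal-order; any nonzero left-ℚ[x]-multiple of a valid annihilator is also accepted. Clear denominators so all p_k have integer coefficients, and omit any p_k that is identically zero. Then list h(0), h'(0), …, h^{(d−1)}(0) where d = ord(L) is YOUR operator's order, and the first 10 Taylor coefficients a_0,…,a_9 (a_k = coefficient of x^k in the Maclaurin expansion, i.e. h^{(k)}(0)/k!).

L = (7 - 12·x) + (-1 + 3·x)·Dx  (order 1).
h: a_k = 8, 56, 232, 2344/3, 7288/3, 110344/15, 995144/45, 20906216/315, 8960392/45, 1693530472/2835, …
ICs: h(0) = 8.

f: a_k = 2, 8, 16, 64/3, 64/3, 256/15, 512/45, 2048/315, 1024/315, 4096/2835, …
g: a_k = 4, 12, 36, 108, 324, 972, 2916, 8748, 26244, 78732, …
Product ⇒ symmetric product L₀, ord ≤ 1.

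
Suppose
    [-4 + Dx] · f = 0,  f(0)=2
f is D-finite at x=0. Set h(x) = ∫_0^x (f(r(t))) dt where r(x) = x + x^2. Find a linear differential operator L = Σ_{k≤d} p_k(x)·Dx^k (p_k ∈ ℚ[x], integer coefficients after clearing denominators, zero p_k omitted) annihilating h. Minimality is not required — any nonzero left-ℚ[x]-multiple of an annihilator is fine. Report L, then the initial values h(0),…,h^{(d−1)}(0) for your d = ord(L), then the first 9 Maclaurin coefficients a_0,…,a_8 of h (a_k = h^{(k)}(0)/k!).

L = (-4 - 8·x)·Dx + Dx^2  (order 2).
h: a_k = 0, 2, 4, 8, 40/3, 304/15, 416/15, 11072/315, 13024/315, …
ICs: h(0) = 0, h′(0) = 2.

f: a_k = 2, 8, 16, 64/3, 64/3, 256/15, 512/45, 2048/315, 1024/315, …
L₀ from L_f via x↦r, Dx↦r'^{-1}Dx.
h=∫h₀ ⇒ L = L₀·Dx.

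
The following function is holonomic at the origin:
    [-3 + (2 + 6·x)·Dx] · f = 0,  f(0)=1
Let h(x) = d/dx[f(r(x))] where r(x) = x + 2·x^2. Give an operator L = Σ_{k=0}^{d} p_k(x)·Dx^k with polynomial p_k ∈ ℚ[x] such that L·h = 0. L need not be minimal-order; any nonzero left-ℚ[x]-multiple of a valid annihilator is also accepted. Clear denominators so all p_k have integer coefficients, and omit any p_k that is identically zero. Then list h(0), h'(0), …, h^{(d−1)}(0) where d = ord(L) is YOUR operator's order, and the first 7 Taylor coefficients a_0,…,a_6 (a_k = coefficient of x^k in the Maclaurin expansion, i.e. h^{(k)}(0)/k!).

f: a_k = 1, 3/2, -9/8, 27/16, -405/128, 1701/256, -15309/1024, …
Substitute x→r, Dx→(1/r')Dx; clear ⇒ L₀.
h=h₀': d/dx-closure on L₀ ⇒ L.
L = 5 + (-2 - 14·x - 36·x^2 - 48·x^3)·Dx  (order 1).
h: a_k = 3/2, 15/4, -135/16, 315/32, 2025/256, -33615/512, 292005/2048, …
ICs: h(0) = 3/2.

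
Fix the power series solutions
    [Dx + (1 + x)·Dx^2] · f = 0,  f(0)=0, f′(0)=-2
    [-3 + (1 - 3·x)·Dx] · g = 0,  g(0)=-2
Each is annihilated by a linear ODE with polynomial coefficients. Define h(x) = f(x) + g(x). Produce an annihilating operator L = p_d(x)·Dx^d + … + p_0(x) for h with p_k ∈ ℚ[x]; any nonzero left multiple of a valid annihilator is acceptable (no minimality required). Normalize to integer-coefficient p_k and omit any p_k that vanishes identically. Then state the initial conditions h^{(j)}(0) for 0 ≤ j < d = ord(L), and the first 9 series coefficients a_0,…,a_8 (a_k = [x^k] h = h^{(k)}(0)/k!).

f: a_k = 0, -2, 1, -2/3, 1/2, -2/5, 1/3, -2/7, 1/4, …
g: a_k = -2, -6, -18, -54, -162, -486, -1458, -4374, -13122, …
L₀ := lclm(L_f,L_g); ord L₀ ≤ 2+1.
L = (-66 - 18·x)·Dx + (-52 - 120·x - 36·x^2)·Dx^2 + (7 - 11·x - 27·x^2 - 9·x^3)·Dx^3  (order 3).
h: a_k = -2, -8, -17, -164/3, -323/2, -2432/5, -4373/3, -30620/7, -52487/4, …
ICs: h(0) = -2, h′(0) = -8, h′′(0) = -34.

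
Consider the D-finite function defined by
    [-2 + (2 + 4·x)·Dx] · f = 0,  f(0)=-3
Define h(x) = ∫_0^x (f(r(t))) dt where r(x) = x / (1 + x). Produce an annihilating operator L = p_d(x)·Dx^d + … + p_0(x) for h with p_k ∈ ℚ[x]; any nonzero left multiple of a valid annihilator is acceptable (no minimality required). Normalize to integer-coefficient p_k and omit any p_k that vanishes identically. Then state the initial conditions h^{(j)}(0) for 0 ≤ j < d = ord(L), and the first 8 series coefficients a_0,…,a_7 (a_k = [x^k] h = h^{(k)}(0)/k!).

f: a_k = -3, -3, 3/2, -3/2, 15/8, -21/8, 63/16, -99/16, …
h₀=f(r): pull back L_f along r ⇒ L₀.
Integrate: L := L₀·Dx.
L = -Dx + (1 + 4·x + 3·x^2)·Dx^2  (order 2).
h: a_k = 0, -3, -3/2, 3/2, -15/8, 111/40, -75/16, 981/112, …
ICs: h(0) = 0, h′(0) = -3.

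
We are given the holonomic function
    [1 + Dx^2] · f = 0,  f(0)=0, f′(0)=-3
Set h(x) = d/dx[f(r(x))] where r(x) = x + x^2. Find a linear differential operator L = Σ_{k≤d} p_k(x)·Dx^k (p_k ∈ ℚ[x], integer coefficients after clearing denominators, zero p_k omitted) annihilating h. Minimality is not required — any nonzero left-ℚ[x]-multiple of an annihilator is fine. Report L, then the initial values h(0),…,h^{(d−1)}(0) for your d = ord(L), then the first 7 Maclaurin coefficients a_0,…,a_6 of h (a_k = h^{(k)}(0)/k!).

L = (13 + 8·x + 24·x^2 + 32·x^3 + 16·x^4) + (-6 - 12·x)·Dx + (1 + 4·x + 4·x^2)·Dx^2  (order 2).
h: a_k = -3, -6, 3/2, 6, 59/8, 9/4, -419/240, …
ICs: h(0) = -3, h′(0) = -6.

f: a_k = 0, -3, 0, 1/2, 0, -1/40, 0, …
Substitute x→r, Dx→(1/r')Dx; clear ⇒ L₀.
h=h₀': d/dx-closure on L₀ ⇒ L.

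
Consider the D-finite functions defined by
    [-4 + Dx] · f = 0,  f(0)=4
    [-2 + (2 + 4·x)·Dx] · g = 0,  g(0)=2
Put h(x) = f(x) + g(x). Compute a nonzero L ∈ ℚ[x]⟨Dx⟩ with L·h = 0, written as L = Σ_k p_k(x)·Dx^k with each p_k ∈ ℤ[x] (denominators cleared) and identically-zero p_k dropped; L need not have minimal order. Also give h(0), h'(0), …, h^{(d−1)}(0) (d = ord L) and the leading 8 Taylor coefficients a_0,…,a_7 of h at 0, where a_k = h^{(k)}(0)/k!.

L = (20 + 32·x) + (-17 - 64·x - 64·x^2)·Dx + (3 + 14·x + 16·x^2)·Dx^2  (order 2).
h: a_k = 6, 18, 31, 131/3, 497/12, 2153/60, 7247/360, 43163/2520, …
ICs: h(0) = 6, h′(0) = 18.

f: a_k = 4, 16, 32, 128/3, 128/3, 512/15, 1024/45, 4096/315, …
g: a_k = 2, 2, -1, 1, -5/4, 7/4, -21/8, 33/8, …
Sum ⇒ L₀ = lclm(L_f,L_g) in ℚ(x)⟨Dx⟩.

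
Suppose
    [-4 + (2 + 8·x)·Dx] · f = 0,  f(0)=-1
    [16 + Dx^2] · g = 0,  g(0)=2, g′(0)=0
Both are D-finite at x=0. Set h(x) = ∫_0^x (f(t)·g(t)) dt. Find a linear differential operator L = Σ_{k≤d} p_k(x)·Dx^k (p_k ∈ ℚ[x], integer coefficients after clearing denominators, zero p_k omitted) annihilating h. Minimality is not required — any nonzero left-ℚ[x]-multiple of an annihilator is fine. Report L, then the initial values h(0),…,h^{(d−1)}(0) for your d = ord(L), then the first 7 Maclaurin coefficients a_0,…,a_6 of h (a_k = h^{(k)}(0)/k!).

f: a_k = -1, -2, 2, -4, 10, -28, 84, …
g: a_k = 2, 0, -16, 0, 64/3, 0, -512/45, …
Sym-product of L_f,L_g gives L₀ (≤ ord 2).
h=∫h₀ ⇒ L = L₀·Dx.
L = (28 + 128·x + 256·x^2)·Dx + (-4 - 16·x)·Dx^2 + (1 + 8·x + 16·x^2)·Dx^3  (order 3).
h: a_k = 0, -2, -2, 20/3, 6, -20/3, -52/9, …
ICs: h(0) = 0, h′(0) = -2, h′′(0) = -4.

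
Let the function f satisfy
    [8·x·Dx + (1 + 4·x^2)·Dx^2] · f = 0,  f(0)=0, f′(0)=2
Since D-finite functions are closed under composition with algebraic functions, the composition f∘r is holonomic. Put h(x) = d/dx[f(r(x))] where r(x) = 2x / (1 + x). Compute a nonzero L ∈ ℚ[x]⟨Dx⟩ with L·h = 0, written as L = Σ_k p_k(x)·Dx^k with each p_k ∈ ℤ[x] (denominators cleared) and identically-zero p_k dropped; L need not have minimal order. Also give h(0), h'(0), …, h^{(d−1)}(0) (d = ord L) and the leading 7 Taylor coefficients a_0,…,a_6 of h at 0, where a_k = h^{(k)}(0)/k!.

L = (2 + 34·x) + (1 + 2·x + 17·x^2)·Dx  (order 1).
h: a_k = 4, -8, -52, 240, 404, -4888, 2908, …
ICs: h(0) = 4.

f: a_k = 0, 2, 0, -8/3, 0, 32/5, 0, …
f∘r: x↦r, Dx↦Dx/r' in L_f ⇒ L₀.
Differentiate: ansatz ord ≤ ord L₀ ⇒ L.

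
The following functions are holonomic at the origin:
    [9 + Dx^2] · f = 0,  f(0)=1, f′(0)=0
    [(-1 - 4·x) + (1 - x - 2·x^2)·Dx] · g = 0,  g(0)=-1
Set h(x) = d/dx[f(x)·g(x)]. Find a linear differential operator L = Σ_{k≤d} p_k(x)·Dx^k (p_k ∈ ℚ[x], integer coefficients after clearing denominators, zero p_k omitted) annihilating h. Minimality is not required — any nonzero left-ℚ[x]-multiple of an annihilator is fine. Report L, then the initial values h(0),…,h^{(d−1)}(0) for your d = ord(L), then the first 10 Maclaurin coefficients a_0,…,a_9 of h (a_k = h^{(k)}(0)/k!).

L = (-33 - 162·x - 243·x^2 + 324·x^3 + 324·x^4) + (-6 - 6·x + 108·x^2 + 144·x^3)·Dx + (5 - 14·x - 19·x^2 + 36·x^3 + 36·x^4)·Dx^2  (order 2).
h: a_k = -1, 3, -3/2, -7/2, -75/8, -627/40, -3563/80, -52641/560, -986841/4480, -2148581/4480, …
ICs: h(0) = -1, h′(0) = 3.

f: a_k = 1, 0, -9/2, 0, 27/8, 0, -81/80, 0, 729/4480, 0, …
g: a_k = -1, -1, -3, -5, -11, -21, -43, -85, -171, -341, …
Product ⇒ symmetric product L₀, ord ≤ 2.
h₀' ⇒ L via d/dx closure of L₀.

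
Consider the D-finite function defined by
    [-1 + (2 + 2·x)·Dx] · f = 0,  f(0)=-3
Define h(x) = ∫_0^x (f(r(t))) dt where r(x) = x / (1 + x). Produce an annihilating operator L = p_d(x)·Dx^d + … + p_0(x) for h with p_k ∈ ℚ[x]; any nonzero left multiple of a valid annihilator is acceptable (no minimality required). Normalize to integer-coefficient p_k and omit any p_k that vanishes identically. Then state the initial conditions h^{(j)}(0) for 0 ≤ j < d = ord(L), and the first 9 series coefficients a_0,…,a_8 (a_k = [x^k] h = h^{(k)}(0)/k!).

L = -Dx + (2 + 6·x + 4·x^2)·Dx^2  (order 2).
h: a_k = 0, -3, -3/4, 5/8, -39/64, 423/640, -399/512, 7059/7168, -21615/16384, …
ICs: h(0) = 0, h′(0) = -3.

f: a_k = -3, -3/2, 3/8, -3/16, 15/128, -21/256, 63/1024, -99/2048, 1287/32768, …
Substitute x→r, Dx→(1/r')Dx; clear ⇒ L₀.
h=∫h₀ ⇒ L = L₀·Dx.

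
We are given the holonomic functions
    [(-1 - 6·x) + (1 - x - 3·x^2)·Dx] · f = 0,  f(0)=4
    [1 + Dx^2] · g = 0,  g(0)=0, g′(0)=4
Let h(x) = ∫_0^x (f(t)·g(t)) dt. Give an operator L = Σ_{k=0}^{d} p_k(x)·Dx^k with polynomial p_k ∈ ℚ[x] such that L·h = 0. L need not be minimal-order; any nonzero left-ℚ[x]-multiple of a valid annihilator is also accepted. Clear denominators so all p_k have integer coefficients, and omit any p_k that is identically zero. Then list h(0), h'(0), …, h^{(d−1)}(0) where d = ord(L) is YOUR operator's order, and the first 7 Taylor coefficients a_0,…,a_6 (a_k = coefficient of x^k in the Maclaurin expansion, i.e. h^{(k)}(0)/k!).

f: a_k = 4, 4, 16, 28, 76, 160, 388, …
g: a_k = 0, 4, 0, -2/3, 0, 1/30, 0, …
h₀=f·g: eliminate ⇒ L₀, order ≤ 1·2.
∫: right-multiply L₀ by Dx.
L = (5 + x + 3·x^2)·Dx + (2 + 12·x)·Dx^2 + (-1 + x + 3·x^2)·Dx^3  (order 3).
h: a_k = 0, 0, 8, 16/3, 46/3, 328/15, 2201/45, …
ICs: h(0) = 0, h′(0) = 0, h′′(0) = 16.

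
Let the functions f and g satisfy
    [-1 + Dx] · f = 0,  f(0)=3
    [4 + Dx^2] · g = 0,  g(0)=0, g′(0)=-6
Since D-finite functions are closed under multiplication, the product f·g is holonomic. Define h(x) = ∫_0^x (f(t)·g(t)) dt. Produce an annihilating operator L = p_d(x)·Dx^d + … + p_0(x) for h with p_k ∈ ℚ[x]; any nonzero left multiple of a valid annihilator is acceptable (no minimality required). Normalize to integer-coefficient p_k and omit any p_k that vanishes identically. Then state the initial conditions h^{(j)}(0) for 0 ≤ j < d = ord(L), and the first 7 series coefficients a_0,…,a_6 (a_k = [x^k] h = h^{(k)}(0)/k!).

L = 5·Dx - 2·Dx^2 + Dx^3  (order 3).
h: a_k = 0, 0, -9, -6, 3/4, 9/5, 19/40, …
ICs: h(0) = 0, h′(0) = 0, h′′(0) = -18.

f: a_k = 3, 3, 3/2, 1/2, 1/8, 1/40, 1/240, …
g: a_k = 0, -6, 0, 4, 0, -4/5, 0, …
f·g: L₀ = L_f ⊗_s L_g, ord ≤ 1·2.
h=∫₀ˣh₀: take L = L₀·Dx.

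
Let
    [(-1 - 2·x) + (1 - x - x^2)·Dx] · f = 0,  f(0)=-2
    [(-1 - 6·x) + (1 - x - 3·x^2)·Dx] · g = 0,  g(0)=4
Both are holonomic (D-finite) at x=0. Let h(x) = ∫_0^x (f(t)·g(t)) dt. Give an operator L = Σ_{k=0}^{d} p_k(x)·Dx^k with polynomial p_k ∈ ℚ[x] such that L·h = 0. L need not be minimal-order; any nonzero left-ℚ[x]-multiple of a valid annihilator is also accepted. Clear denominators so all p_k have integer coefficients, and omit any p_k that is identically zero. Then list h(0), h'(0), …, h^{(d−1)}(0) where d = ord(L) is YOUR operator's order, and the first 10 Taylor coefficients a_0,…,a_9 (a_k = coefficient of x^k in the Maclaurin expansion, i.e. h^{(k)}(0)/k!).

f: a_k = -2, -2, -4, -6, -10, -16, -26, -42, -68, -110, …
g: a_k = 4, 4, 16, 28, 76, 160, 388, 868, 2032, 4636, …
f·g: L₀ = L_f ⊗_s L_g, ord ≤ 1·1.
h=∫₀ˣh₀: take L = L₀·Dx.
L = (-2 - 6·x + 12·x^2 + 12·x^3)·Dx + (1 - 2·x - 3·x^2 + 4·x^3 + 3·x^4)·Dx^2  (order 2).
h: a_k = 0, -8, -8, -56/3, -32, -336/5, -392/3, -1896/7, -552, -10376/9, …
ICs: h(0) = 0, h′(0) = -8.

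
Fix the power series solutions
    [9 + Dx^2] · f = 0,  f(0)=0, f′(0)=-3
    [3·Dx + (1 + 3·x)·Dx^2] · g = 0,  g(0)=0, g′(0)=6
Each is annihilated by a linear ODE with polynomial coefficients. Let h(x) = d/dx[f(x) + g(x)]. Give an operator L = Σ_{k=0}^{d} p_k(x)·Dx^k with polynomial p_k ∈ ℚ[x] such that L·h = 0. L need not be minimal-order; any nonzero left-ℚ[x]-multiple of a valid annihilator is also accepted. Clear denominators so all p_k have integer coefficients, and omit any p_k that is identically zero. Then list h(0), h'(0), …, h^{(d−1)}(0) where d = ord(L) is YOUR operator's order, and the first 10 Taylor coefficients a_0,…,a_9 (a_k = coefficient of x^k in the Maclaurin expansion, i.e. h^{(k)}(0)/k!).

L = (63 + 54·x + 81·x^2) + (9 + 45·x + 81·x^2 + 81·x^3)·Dx + (7 + 6·x + 9·x^2)·Dx^2 + (1 + 5·x + 9·x^2 + 9·x^3)·Dx^3  (order 3).
h: a_k = 3, -18, 135/2, -162, 3807/8, -1458, 350163/80, -13122, 176357493/4480, -118098, …
ICs: h(0) = 3, h′(0) = -18, h′′(0) = 135.

f: a_k = 0, -3, 0, 9/2, 0, -81/40, 0, 243/560, 0, -243/4480, …
g: a_k = 0, 6, -9, 18, -81/2, 486/5, -243, 4374/7, -6561/4, 4374, …
h₀=f+g: left-lcm gives L₀, ord ≤ 4.
Derive L from L₀ (diff closure).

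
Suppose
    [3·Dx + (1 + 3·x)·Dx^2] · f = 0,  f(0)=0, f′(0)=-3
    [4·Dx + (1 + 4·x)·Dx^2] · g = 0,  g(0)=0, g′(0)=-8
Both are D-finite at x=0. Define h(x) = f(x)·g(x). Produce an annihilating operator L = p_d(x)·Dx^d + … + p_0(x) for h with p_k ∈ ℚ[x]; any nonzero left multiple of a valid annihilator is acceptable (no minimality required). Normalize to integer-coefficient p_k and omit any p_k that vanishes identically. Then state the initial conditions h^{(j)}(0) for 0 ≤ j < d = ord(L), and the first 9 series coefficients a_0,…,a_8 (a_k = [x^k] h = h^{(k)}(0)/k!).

f: a_k = 0, -3, 9/2, -9, 81/4, -243/5, 243/2, -2187/7, 6561/8, …
g: a_k = 0, -8, 16, -128/3, 128, -2048/5, 4096/3, -32768/7, 16384, …
L₀ := L_f ⊗_s L_g (sym. prod.), ord ≤ 4.
L = (600 + 4032·x + 6912·x^2)·Dx + (854 + 8808·x + 30240·x^2 + 34560·x^3)·Dx^2 + (172 + 2380·x + 12312·x^2 + 28224·x^3 + 24192·x^4)·Dx^3 + (7 + 122·x + 847·x^2 + 2928·x^3 + 5040·x^4 + 3456·x^5)·Dx^4  (order 4).
h: a_k = 0, 0, 24, -84, 272, -882, 14508/5, -48524/5, 230880/7, …
ICs: h(0) = 0, h′(0) = 0, h′′(0) = 48, h′′′(0) = -504.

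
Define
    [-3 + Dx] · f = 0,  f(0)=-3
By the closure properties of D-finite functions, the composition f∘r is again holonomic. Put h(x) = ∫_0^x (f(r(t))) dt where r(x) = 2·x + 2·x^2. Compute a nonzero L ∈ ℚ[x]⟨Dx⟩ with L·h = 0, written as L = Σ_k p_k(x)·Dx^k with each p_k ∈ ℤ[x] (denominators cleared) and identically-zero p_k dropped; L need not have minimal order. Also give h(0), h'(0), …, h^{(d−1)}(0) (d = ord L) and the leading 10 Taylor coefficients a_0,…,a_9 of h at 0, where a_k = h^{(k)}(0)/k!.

L = (-6 - 12·x)·Dx + Dx^2  (order 2).
h: a_k = 0, -3, -9, -24, -54, -108, -972/5, -11232/35, -17172/35, -24552/35, …
ICs: h(0) = 0, h′(0) = -3.

f: a_k = -3, -9, -27/2, -27/2, -81/8, -243/40, -243/80, -729/560, -2187/4480, -729/4480, …
Substitute x→r, Dx→(1/r')Dx; clear ⇒ L₀.
h=∫₀ˣh₀: take L = L₀·Dx.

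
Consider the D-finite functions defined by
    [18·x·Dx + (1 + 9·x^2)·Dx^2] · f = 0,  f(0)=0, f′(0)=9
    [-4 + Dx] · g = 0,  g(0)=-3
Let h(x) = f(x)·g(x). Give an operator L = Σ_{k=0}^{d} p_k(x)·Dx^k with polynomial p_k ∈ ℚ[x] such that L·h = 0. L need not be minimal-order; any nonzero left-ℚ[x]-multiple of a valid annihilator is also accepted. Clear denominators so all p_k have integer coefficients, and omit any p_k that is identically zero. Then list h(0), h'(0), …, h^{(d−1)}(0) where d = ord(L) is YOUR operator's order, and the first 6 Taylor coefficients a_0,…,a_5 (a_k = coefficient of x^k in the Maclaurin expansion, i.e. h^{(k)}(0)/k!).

L = (16 - 72·x + 144·x^2) + (-8 + 18·x - 72·x^2)·Dx + (1 + 9·x^2)·Dx^2  (order 2).
h: a_k = 0, -27, -108, -135, 36, -387/5, …
ICs: h(0) = 0, h′(0) = -27.

f: a_k = 0, 9, 0, -27, 0, 729/5, …
g: a_k = -3, -12, -24, -32, -32, -128/5, …
h₀=f·g: eliminate ⇒ L₀, order ≤ 2·1.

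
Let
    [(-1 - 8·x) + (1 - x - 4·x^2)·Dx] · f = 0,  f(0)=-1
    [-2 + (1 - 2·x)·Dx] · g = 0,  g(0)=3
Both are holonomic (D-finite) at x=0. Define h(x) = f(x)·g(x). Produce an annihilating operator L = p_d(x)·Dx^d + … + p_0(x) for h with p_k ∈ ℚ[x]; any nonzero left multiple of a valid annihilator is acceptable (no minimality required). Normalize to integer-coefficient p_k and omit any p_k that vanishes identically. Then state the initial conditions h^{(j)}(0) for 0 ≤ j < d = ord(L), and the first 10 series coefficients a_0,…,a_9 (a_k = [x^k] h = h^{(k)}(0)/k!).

L = (-3 - 4·x + 24·x^2) + (1 - 3·x - 2·x^2 + 8·x^3)·Dx  (order 1).
h: a_k = -3, -9, -33, -93, -273, -741, -2025, -5373, -14241, -37269, …
ICs: h(0) = -3.

f: a_k = -1, -1, -5, -9, -29, -65, -181, -441, -1165, -2929, …
g: a_k = 3, 6, 12, 24, 48, 96, 192, 384, 768, 1536, …
Product ⇒ symmetric product L₀, ord ≤ 1.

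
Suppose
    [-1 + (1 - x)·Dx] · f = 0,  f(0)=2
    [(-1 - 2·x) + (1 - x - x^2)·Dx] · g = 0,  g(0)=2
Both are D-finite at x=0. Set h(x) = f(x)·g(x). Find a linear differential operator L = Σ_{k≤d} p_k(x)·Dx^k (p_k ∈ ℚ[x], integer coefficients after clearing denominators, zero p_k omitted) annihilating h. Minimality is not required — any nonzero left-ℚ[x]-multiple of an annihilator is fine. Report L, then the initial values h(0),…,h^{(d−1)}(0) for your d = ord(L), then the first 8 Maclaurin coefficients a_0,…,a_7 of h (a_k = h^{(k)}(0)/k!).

f: a_k = 2, 2, 2, 2, 2, 2, 2, 2, …
g: a_k = 2, 2, 4, 6, 10, 16, 26, 42, …
f·g: L₀ = L_f ⊗_s L_g, ord ≤ 1·1.
L = (-2 + 3·x^2) + (1 - 2·x + x^3)·Dx  (order 1).
h: a_k = 4, 8, 16, 28, 48, 80, 132, 216, …
ICs: h(0) = 4.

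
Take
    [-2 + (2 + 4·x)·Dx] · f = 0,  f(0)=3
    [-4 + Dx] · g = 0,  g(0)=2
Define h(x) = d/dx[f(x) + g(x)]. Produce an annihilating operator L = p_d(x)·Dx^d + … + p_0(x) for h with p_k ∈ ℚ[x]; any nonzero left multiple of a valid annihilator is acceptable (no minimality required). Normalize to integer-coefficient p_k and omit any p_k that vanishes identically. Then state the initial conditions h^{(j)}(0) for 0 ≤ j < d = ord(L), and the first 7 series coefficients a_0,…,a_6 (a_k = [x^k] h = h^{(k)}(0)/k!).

f: a_k = 3, 3, -3/2, 3/2, -15/8, 21/8, -63/16, …
g: a_k = 2, 8, 16, 64/3, 64/3, 256/15, 512/45, …
Sum ⇒ L₀ = lclm(L_f,L_g) in ℚ(x)⟨Dx⟩.
Differentiate: ansatz ord ≤ ord L₀ ⇒ L.
L = (-28 - 32·x) + (-13 - 64·x - 64·x^2)·Dx + (5 + 18·x + 16·x^2)·Dx^2  (order 2).
h: a_k = 11, 29, 137/2, 467/6, 2363/24, 5357/120, 63953/720, …
ICs: h(0) = 11, h′(0) = 29.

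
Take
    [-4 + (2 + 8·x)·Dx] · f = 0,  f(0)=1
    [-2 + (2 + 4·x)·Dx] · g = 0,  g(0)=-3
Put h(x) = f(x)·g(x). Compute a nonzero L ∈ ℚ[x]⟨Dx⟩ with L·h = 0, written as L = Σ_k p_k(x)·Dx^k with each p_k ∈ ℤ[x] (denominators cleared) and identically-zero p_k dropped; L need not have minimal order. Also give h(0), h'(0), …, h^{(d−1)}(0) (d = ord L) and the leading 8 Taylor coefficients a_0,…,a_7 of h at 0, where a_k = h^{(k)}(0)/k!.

L = (-3 - 8·x) + (1 + 6·x + 8·x^2)·Dx  (order 1).
h: a_k = -3, -9, 3/2, -9/2, 111/8, -351/8, 2271/16, -7497/16, …
ICs: h(0) = -3.

f: a_k = 1, 2, -2, 4, -10, 28, -84, 264, …
g: a_k = -3, -3, 3/2, -3/2, 15/8, -21/8, 63/16, -99/16, …
Product ⇒ symmetric product L₀, ord ≤ 1.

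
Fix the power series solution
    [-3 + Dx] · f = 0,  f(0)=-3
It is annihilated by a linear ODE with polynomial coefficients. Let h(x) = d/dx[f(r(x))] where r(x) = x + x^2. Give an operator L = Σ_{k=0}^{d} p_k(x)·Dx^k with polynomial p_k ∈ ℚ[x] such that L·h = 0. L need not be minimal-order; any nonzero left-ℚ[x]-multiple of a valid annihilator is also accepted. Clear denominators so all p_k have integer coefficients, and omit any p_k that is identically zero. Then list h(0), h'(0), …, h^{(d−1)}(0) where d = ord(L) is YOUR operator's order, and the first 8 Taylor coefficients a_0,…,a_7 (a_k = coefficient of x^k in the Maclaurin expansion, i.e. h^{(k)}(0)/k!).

L = (5 + 12·x + 12·x^2) + (-1 - 2·x)·Dx  (order 1).
h: a_k = -9, -45, -243/2, -513/2, -3483/8, -25839/40, -13527/16, -564651/560, …
ICs: h(0) = -9.

f: a_k = -3, -9, -27/2, -27/2, -81/8, -243/40, -243/80, -729/560, …
h₀=f(r): pull back L_f along r ⇒ L₀.
Differentiate: ansatz ord ≤ ord L₀ ⇒ L.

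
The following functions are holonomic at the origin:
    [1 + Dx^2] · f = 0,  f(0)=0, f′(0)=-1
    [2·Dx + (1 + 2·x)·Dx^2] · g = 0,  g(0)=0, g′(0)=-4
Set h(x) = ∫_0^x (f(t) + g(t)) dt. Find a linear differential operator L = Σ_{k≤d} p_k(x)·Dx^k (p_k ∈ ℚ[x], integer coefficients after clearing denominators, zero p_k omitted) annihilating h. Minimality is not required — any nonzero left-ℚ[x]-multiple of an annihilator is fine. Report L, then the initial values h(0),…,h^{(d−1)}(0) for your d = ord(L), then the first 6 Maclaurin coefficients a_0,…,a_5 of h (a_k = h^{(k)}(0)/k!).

f: a_k = 0, -1, 0, 1/6, 0, -1/120, …
g: a_k = 0, -4, 4, -16/3, 8, -64/5, …
Weyl lclm of L_f,L_g ⇒ L₀ (ord ≤ 4).
∫: right-multiply L₀ by Dx.
L = (50 + 8·x + 8·x^2)·Dx^2 + (9 + 22·x + 12·x^2 + 8·x^3)·Dx^3 + (50 + 8·x + 8·x^2)·Dx^4 + (9 + 22·x + 12·x^2 + 8·x^3)·Dx^5  (order 5).
h: a_k = 0, 0, -5/2, 4/3, -31/24, 8/5, …
ICs: h(0) = 0, h′(0) = 0, h′′(0) = -5, h′′′(0) = 8, h′′′′(0) = -31.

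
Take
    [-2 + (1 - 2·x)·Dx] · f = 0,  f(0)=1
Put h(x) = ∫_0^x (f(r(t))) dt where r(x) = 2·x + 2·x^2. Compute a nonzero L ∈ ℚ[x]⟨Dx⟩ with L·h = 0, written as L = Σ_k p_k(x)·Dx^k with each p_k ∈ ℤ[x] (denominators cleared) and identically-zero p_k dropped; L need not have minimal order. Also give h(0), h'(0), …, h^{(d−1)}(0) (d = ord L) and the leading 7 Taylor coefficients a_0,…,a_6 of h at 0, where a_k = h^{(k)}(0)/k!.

f: a_k = 1, 2, 4, 8, 16, 32, 64, …
Change of var in L_f (x↦r) gives L₀.
h=∫h₀ ⇒ L = L₀·Dx.
L = (4 + 8·x)·Dx + (-1 + 4·x + 4·x^2)·Dx^2  (order 2).
h: a_k = 0, 1, 2, 20/3, 24, 464/5, 1120/3, …
ICs: h(0) = 0, h′(0) = 1.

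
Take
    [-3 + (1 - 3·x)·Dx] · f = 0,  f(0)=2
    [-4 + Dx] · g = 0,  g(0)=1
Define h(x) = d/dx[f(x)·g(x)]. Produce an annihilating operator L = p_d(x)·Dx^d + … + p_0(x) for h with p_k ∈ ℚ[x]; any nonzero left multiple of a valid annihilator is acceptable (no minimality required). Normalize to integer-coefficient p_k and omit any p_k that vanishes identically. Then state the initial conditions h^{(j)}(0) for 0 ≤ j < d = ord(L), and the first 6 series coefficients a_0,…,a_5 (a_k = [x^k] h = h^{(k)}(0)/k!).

f: a_k = 2, 6, 18, 54, 162, 486, …
g: a_k = 1, 4, 8, 32/3, 32/3, 128/15, …
Sym-product of L_f,L_g gives L₀ (≤ ord 1).
Differentiate: ansatz ord ≤ ord L₀ ⇒ L.
L = (58 - 168·x + 144·x^2) + (-7 + 33·x - 36·x^2)·Dx  (order 1).
h: a_k = 14, 116, 586, 7288/3, 27586/3, 497572/15, …
ICs: h(0) = 14.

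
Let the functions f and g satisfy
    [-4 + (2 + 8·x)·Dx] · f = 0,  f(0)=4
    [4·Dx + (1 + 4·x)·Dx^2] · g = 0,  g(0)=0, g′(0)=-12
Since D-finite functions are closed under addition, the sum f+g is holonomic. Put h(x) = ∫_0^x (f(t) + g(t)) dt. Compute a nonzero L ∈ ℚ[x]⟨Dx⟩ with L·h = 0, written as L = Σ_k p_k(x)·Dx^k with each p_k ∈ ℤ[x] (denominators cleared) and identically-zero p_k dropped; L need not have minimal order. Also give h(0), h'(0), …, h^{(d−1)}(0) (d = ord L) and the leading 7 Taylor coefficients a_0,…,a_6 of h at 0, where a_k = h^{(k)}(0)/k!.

L = 8·Dx^2 + (10 + 40·x)·Dx^3 + (1 + 8·x + 16·x^2)·Dx^4  (order 4).
h: a_k = 0, 4, -2, 16/3, -12, 152/5, -1256/15, …
ICs: h(0) = 0, h′(0) = 4, h′′(0) = -4, h′′′(0) = 32.

f: a_k = 4, 8, -8, 16, -40, 112, -336, …
g: a_k = 0, -12, 24, -64, 192, -3072/5, 2048, …
Weyl lclm of L_f,L_g ⇒ L₀ (ord ≤ 3).
Integrate: L := L₀·Dx.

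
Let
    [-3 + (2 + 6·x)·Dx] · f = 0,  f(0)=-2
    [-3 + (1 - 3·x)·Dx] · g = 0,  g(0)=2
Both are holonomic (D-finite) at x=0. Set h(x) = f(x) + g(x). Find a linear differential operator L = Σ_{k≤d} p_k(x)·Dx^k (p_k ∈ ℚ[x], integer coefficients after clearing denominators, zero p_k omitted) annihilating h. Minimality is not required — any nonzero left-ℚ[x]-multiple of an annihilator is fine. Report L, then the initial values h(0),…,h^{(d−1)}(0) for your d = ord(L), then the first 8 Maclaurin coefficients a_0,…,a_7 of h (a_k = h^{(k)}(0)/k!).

f: a_k = -2, -3, 9/4, -27/8, 405/64, -1701/128, 15309/512, -72171/1024, …
g: a_k = 2, 6, 18, 54, 162, 486, 1458, 4374, …
Sum ⇒ L₀ = lclm(L_f,L_g) in ℚ(x)⟨Dx⟩.
L = (45 + 81·x) + (-27 - 126·x - 243·x^2)·Dx + (2 + 18·x - 18·x^2 - 162·x^3)·Dx^2  (order 2).
h: a_k = 0, 3, 81/4, 405/8, 10773/64, 60507/128, 761805/512, 4406805/1024, …
ICs: h(0) = 0, h′(0) = 3.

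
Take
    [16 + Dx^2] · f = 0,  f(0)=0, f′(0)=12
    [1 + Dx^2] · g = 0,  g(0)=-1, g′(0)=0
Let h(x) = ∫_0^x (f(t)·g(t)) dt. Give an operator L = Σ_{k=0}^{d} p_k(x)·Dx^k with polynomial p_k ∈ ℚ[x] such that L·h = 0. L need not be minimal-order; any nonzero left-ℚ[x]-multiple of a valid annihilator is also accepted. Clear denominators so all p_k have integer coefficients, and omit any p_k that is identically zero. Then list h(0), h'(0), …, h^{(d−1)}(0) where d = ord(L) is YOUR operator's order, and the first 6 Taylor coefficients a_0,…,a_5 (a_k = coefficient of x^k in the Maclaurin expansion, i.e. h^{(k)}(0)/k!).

f: a_k = 0, 12, 0, -32, 0, 128/5, …
g: a_k = -1, 0, 1/2, 0, -1/24, 0, …
Product ⇒ symmetric product L₀, ord ≤ 4.
h=∫h₀ ⇒ L = L₀·Dx.
L = 225·Dx + 34·Dx^3 + Dx^5  (order 5).
h: a_k = 0, 0, -6, 0, 19/2, 0, …
ICs: h(0) = 0, h′(0) = 0, h′′(0) = -12, h′′′(0) = 0, h′′′′(0) = 228.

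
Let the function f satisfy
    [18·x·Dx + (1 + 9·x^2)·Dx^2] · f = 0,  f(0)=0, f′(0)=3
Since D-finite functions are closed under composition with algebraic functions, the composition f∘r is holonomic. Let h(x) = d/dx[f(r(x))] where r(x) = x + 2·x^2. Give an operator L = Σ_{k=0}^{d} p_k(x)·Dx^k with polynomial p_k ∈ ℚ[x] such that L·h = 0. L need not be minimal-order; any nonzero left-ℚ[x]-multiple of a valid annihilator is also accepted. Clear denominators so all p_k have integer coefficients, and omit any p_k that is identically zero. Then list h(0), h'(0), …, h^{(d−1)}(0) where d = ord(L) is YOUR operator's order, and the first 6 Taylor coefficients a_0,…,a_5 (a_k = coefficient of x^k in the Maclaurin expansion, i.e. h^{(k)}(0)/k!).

L = (-4 + 18·x + 144·x^2 + 432·x^3 + 432·x^4) + (1 + 4·x + 9·x^2 + 72·x^3 + 180·x^4 + 144·x^5)·Dx  (order 1).
h: a_k = 3, 12, -27, -216, -297, 2484, …
ICs: h(0) = 3.

f: a_k = 0, 3, 0, -9, 0, 243/5, …
Change of var in L_f (x↦r) gives L₀.
Derive L from L₀ (diff closure).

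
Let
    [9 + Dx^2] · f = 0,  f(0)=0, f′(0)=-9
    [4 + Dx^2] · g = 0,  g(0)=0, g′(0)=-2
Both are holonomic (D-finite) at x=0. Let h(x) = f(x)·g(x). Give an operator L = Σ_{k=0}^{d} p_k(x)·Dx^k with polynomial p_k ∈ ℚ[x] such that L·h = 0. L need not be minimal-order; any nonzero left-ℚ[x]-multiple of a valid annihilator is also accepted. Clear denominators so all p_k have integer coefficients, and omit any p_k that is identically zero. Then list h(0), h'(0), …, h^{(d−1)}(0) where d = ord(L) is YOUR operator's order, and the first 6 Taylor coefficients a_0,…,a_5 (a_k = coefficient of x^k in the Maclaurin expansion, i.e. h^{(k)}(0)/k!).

f: a_k = 0, -9, 0, 27/2, 0, -243/40, …
g: a_k = 0, -2, 0, 4/3, 0, -4/15, …
h₀=f·g: eliminate ⇒ L₀, order ≤ 2·2.
L = 25 + 26·Dx^2 + Dx^4  (order 4).
h: a_k = 0, 0, 18, 0, -39, 0, …
ICs: h(0) = 0, h′(0) = 0, h′′(0) = 36, h′′′(0) = 0.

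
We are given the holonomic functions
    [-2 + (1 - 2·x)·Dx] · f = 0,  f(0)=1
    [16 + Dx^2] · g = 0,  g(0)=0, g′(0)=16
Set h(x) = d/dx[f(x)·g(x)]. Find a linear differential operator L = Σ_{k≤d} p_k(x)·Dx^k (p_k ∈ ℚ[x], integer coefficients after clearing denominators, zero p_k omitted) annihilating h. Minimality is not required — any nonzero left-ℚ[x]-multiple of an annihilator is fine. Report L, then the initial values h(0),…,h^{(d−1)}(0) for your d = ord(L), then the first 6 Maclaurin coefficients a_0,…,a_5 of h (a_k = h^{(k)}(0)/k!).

L = (8 - 64·x + 64·x^2) + (-4 + 8·x)·Dx + (1 - 4·x + 4·x^2)·Dx^2  (order 2).
h: a_k = 16, 64, 64, 512/3, 1792/3, 7168/5, …
ICs: h(0) = 16, h′(0) = 64.

f: a_k = 1, 2, 4, 8, 16, 32, …
g: a_k = 0, 16, 0, -128/3, 0, 512/15, …
f·g: L₀ = L_f ⊗_s L_g, ord ≤ 1·2.
h₀' ⇒ L via d/dx closure of L₀.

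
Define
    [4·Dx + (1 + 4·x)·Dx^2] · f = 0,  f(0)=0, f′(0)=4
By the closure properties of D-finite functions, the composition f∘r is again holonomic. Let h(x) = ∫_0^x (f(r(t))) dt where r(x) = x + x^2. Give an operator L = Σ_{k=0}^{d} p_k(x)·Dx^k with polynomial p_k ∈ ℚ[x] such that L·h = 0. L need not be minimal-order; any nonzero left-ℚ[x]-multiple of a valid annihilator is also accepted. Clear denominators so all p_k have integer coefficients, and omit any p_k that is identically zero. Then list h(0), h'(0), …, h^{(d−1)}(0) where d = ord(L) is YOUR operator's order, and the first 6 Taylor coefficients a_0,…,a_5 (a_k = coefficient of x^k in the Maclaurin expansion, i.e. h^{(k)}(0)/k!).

f: a_k = 0, 4, -8, 64/3, -64, 1024/5, …
h₀=f(r): pull back L_f along r ⇒ L₀.
∫: right-multiply L₀ by Dx.
L = 2·Dx^2 + (1 + 2·x)·Dx^3  (order 3).
h: a_k = 0, 0, 2, -4/3, 4/3, -8/5, …
ICs: h(0) = 0, h′(0) = 0, h′′(0) = 4.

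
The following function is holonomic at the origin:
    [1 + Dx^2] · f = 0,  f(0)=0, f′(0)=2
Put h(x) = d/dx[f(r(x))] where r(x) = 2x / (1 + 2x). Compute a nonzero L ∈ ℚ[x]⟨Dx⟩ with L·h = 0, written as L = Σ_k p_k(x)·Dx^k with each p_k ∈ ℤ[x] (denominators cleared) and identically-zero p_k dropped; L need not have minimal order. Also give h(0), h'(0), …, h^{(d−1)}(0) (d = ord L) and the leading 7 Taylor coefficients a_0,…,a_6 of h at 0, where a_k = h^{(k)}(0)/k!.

L = (28 + 96·x + 96·x^2) + (12 + 72·x + 144·x^2 + 96·x^3)·Dx + (1 + 8·x + 24·x^2 + 32·x^3 + 16·x^4)·Dx^2  (order 2).
h: a_k = 4, -16, 40, -64, 8/3, 480, -110896/45, …
ICs: h(0) = 4, h′(0) = -16.

f: a_k = 0, 2, 0, -1/3, 0, 1/60, 0, …
Change of var in L_f (x↦r) gives L₀.
Differentiate: ansatz ord ≤ ord L₀ ⇒ L.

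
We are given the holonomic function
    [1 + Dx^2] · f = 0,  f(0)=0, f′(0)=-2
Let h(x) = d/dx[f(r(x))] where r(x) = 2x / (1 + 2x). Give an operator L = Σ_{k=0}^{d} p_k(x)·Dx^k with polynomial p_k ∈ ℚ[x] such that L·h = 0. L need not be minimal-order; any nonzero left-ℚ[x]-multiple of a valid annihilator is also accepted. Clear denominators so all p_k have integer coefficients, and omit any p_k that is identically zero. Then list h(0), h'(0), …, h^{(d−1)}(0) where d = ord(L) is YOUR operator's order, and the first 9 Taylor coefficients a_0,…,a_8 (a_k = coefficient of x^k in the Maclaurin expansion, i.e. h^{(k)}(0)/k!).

f: a_k = 0, -2, 0, 1/3, 0, -1/60, 0, 1/2520, 0, …
L₀ from L_f via x↦r, Dx↦r'^{-1}Dx.
Differentiate: ansatz ord ≤ ord L₀ ⇒ L.
L = (28 + 96·x + 96·x^2) + (12 + 72·x + 144·x^2 + 96·x^3)·Dx + (1 + 8·x + 24·x^2 + 32·x^3 + 16·x^4)·Dx^2  (order 2).
h: a_k = -4, 16, -40, 64, -8/3, -480, 110896/45, -407296/45, 1793432/63, …
ICs: h(0) = -4, h′(0) = 16.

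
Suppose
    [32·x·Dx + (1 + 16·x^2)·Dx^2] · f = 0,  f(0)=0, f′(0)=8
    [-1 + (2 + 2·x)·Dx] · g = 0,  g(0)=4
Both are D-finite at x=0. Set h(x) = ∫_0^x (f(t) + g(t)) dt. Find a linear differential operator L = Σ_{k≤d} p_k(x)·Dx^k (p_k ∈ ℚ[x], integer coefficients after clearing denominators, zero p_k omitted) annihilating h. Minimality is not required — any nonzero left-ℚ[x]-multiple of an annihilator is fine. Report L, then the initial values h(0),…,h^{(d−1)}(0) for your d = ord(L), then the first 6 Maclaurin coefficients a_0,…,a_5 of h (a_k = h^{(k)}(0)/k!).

L = (-64 - 160·x + 3072·x^2 + 1536·x^3)·Dx^2 + (-131 - 256·x + 5920·x^2 + 12288·x^3 + 5376·x^4)·Dx^3 + (-2 + 126·x + 192·x^2 + 2112·x^3 + 3584·x^4 + 1536·x^5)·Dx^4  (order 4).
h: a_k = 0, 4, 5, -1/6, -509/48, -1/32, …
ICs: h(0) = 0, h′(0) = 4, h′′(0) = 10, h′′′(0) = -1.

f: a_k = 0, 8, 0, -128/3, 0, 2048/5, …
g: a_k = 4, 2, -1/2, 1/4, -5/32, 7/64, …
f+g: L₀ = lclm(L_f,L_g), ord ≤ 2+1.
Integrate: L := L₀·Dx.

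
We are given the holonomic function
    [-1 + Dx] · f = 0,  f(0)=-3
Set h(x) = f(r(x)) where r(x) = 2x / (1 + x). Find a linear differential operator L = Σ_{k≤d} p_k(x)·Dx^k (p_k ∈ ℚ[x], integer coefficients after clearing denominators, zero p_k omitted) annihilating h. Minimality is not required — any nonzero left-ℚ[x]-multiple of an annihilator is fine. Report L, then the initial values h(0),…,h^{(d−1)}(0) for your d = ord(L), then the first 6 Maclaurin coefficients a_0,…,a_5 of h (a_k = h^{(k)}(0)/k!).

f: a_k = -3, -3, -3/2, -1/2, -1/8, -1/40, …
f∘r: x↦r, Dx↦Dx/r' in L_f ⇒ L₀.
L = -2 + (1 + 2·x + x^2)·Dx  (order 1).
h: a_k = -3, -6, 0, 2, -2, 6/5, …
ICs: h(0) = -3.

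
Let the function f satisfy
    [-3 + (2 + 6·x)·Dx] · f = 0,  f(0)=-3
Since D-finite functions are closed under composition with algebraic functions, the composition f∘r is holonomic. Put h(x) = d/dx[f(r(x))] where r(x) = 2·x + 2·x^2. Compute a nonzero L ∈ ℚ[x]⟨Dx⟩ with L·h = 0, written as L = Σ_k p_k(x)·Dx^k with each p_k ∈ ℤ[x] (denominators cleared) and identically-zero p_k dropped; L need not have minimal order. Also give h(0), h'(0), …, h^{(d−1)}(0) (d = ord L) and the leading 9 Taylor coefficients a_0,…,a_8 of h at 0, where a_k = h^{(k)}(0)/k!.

L = -1 + (-1 - 8·x - 18·x^2 - 12·x^3)·Dx  (order 1).
h: a_k = -9, 9, -81/2, 351/2, -6075/8, 26487/8, -233037/16, 1033479/16, -36918747/128, …
ICs: h(0) = -9.

f: a_k = -3, -9/2, 27/8, -81/16, 1215/128, -5103/256, 45927/1024, -216513/2048, 8444007/32768, …
f∘r: x↦r, Dx↦Dx/r' in L_f ⇒ L₀.
h=h₀': d/dx-closure on L₀ ⇒ L.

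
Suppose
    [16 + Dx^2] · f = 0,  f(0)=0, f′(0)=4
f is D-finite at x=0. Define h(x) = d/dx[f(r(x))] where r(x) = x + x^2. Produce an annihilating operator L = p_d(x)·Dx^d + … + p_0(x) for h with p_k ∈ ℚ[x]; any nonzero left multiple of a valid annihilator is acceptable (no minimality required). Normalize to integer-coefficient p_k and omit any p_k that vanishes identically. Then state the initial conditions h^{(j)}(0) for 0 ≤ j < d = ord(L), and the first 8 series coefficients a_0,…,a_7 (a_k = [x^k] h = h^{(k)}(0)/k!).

L = (28 + 128·x + 384·x^2 + 512·x^3 + 256·x^4) + (-6 - 12·x)·Dx + (1 + 4·x + 4·x^2)·Dx^2  (order 2).
h: a_k = 4, 8, -32, -128, -352/3, 192, 25856/45, 22528/45, …
ICs: h(0) = 4, h′(0) = 8.

f: a_k = 0, 4, 0, -32/3, 0, 128/15, 0, -1024/315, …
h₀=f(r): pull back L_f along r ⇒ L₀.
h=h₀': d/dx-closure on L₀ ⇒ L.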